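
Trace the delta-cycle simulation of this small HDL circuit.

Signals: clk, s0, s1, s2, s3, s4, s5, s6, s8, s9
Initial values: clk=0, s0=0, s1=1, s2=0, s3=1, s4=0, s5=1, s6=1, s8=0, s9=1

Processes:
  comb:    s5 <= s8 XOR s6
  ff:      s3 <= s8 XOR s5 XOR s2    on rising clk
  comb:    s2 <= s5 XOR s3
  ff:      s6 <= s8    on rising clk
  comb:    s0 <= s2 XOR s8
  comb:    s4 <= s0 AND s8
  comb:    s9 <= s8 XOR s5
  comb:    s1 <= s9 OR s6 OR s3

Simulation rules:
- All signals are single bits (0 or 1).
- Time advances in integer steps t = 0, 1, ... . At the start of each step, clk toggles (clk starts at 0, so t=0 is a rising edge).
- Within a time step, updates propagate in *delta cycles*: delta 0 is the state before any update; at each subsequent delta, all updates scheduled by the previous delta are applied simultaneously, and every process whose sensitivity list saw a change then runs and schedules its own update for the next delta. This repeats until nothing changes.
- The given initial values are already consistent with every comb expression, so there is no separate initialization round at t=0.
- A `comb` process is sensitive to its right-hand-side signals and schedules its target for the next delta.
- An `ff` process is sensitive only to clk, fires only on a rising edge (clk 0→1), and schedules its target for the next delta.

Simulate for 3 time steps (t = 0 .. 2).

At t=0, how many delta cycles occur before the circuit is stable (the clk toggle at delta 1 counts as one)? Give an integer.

5

t=0 Δ0: s9=1 s3=1 s6=1 clk=0 s2=0 s0=0 s1=1 s5=1 s8=0 s4=0
  Δ1: clk:0→1
  Δ2: s6:1→0
  Δ3: s5:1→0
  Δ4: s9:1→0, s2:0→1
  Δ5: s0:0→1
  (5Δ to stable)
t=1 Δ0: s9=0 s3=1 s6=0 clk=1 s2=1 s0=1 s1=1 s5=0 s8=0 s4=0
  Δ1: clk:1→0
  (1Δ to stable)
t=2 Δ0: s9=0 s3=1 s6=0 clk=0 s2=1 s0=1 s1=1 s5=0 s8=0 s4=0
  Δ1: clk:0→1
  (1Δ to stable)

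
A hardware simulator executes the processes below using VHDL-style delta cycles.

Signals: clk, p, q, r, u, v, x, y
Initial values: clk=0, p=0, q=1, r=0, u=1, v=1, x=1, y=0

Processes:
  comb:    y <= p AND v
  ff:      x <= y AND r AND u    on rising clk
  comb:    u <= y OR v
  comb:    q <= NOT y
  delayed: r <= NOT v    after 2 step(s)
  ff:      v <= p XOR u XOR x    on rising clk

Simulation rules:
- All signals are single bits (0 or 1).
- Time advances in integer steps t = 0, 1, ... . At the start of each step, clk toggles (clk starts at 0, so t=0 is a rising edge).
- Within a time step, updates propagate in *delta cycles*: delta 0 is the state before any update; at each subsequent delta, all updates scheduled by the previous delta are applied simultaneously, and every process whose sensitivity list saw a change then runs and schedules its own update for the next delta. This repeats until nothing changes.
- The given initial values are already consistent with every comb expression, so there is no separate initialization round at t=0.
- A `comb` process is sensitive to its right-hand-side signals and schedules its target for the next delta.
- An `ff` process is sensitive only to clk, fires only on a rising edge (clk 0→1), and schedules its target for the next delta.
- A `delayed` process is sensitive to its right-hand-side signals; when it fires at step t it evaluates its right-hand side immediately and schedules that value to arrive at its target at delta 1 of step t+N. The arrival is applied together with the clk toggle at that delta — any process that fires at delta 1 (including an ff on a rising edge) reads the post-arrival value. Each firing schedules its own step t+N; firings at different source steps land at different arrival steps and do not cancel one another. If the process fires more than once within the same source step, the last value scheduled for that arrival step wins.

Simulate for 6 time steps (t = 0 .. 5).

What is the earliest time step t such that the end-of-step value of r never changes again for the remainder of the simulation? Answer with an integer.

[bits: x,y,r,clk,u,p,q,v]
t=0: Δ0=10001011 Δ1=10011011 Δ2=00011010 Δ3=00010010 | 3Δ
t=1: Δ0=00010010 Δ1=00000010 | 1Δ
t=2: Δ0=00000010 Δ1=00110010 | 1Δ
t=3: Δ0=00110010 Δ1=00100010 | 1Δ
t=4: Δ0=00100010 Δ1=00110010 | 1Δ
t=5: Δ0=00110010 Δ1=00100010 | 1Δ

2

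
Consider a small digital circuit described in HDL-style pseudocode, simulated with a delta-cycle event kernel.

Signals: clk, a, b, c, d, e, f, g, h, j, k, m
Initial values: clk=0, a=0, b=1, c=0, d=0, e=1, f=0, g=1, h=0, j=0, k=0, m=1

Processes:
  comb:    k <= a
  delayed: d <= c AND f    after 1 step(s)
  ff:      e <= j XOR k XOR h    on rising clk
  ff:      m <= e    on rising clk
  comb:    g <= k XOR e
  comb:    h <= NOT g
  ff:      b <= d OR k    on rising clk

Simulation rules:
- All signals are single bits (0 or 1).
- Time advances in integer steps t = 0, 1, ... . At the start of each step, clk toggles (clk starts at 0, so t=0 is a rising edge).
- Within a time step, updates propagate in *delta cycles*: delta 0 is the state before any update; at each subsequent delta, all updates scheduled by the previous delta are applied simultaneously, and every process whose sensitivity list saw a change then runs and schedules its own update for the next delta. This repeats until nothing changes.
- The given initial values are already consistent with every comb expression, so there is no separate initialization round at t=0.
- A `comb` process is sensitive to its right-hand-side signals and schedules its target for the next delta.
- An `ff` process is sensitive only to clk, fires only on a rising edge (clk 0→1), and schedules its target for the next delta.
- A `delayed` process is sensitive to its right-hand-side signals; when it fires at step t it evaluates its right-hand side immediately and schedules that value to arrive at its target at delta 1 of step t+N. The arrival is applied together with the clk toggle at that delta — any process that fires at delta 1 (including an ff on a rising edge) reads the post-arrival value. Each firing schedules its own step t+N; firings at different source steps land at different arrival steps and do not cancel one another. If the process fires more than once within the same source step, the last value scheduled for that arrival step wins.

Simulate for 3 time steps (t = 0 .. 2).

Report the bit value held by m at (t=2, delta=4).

0

[bits: b,g,a,k,c,d,m,h,e,clk,f,j]
t=0: Δ0=110000101000 Δ1=110000101100 Δ2=010000100100 Δ3=000000100100 Δ4=000000110100 | 4Δ
t=1: Δ0=000000110100 Δ1=000000110000 | 1Δ
t=2: Δ0=000000110000 Δ1=000000110100 Δ2=000000011100 Δ3=010000011100 Δ4=010000001100 | 4Δ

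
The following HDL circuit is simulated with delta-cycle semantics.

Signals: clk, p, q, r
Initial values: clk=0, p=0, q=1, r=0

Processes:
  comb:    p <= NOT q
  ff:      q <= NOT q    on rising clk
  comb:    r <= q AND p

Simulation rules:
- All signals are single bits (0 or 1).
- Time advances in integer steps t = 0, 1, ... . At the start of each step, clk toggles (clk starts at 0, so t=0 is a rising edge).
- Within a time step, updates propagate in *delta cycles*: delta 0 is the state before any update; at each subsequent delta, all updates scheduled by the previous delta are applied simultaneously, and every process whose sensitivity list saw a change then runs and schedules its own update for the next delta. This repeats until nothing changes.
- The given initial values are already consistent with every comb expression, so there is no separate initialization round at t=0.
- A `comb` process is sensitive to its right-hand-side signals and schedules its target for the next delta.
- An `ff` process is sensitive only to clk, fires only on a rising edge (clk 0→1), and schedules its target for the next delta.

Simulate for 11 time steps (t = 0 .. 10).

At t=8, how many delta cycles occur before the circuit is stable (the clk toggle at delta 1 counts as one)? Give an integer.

t0.Δ0 p=0 clk=0 q=1 r=0
t0.Δ1 p=0 clk=1 q=1 r=0
t0.Δ2 p=0 clk=1 q=0 r=0
t0.Δ3 p=1 clk=1 q=0 r=0
t1.Δ0 p=1 clk=1 q=0 r=0
t1.Δ1 p=1 clk=0 q=0 r=0
t2.Δ0 p=1 clk=0 q=0 r=0
t2.Δ1 p=1 clk=1 q=0 r=0
t2.Δ2 p=1 clk=1 q=1 r=0
t2.Δ3 p=0 clk=1 q=1 r=1
t2.Δ4 p=0 clk=1 q=1 r=0
t3.Δ0 p=0 clk=1 q=1 r=0
t3.Δ1 p=0 clk=0 q=1 r=0
t4.Δ0 p=0 clk=0 q=1 r=0
t4.Δ1 p=0 clk=1 q=1 r=0
t4.Δ2 p=0 clk=1 q=0 r=0
t4.Δ3 p=1 clk=1 q=0 r=0
t5.Δ0 p=1 clk=1 q=0 r=0
t5.Δ1 p=1 clk=0 q=0 r=0
t6.Δ0 p=1 clk=0 q=0 r=0
t6.Δ1 p=1 clk=1 q=0 r=0
t6.Δ2 p=1 clk=1 q=1 r=0
t6.Δ3 p=0 clk=1 q=1 r=1
t6.Δ4 p=0 clk=1 q=1 r=0
t7.Δ0 p=0 clk=1 q=1 r=0
t7.Δ1 p=0 clk=0 q=1 r=0
t8.Δ0 p=0 clk=0 q=1 r=0
t8.Δ1 p=0 clk=1 q=1 r=0
t8.Δ2 p=0 clk=1 q=0 r=0
t8.Δ3 p=1 clk=1 q=0 r=0
t9.Δ0 p=1 clk=1 q=0 r=0
t9.Δ1 p=1 clk=0 q=0 r=0
t10.Δ0 p=1 clk=0 q=0 r=0
t10.Δ1 p=1 clk=1 q=0 r=0
t10.Δ2 p=1 clk=1 q=1 r=0
t10.Δ3 p=0 clk=1 q=1 r=1
t10.Δ4 p=0 clk=1 q=1 r=0

3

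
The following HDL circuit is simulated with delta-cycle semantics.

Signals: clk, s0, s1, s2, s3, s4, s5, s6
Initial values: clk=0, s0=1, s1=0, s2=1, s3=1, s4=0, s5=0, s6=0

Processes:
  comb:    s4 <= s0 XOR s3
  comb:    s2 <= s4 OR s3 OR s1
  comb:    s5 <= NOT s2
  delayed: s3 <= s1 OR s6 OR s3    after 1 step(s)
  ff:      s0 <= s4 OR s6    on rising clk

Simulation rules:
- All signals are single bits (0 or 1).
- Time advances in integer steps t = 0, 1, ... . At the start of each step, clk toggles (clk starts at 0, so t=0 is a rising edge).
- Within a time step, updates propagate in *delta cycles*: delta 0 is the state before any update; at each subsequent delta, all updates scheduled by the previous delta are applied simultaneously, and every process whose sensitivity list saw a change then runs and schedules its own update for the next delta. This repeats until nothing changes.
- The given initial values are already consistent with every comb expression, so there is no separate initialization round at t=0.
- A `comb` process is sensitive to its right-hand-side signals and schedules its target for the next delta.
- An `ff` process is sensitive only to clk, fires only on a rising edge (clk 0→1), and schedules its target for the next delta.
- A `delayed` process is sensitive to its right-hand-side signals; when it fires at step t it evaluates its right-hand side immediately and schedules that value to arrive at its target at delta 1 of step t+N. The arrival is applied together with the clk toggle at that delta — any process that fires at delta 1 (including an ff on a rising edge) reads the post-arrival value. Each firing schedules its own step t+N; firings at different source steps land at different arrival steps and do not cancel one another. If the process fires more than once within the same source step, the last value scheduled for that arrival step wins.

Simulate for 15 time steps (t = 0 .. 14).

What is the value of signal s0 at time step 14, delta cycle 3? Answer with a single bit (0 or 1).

t=0 Δ0: s3=1 s4=0 s5=0 s2=1 s1=0 clk=0 s0=1 s6=0
  Δ1: clk:0→1
  Δ2: s0:1→0
  Δ3: s4:0→1
  (3Δ to stable)
t=1 Δ0: s3=1 s4=1 s5=0 s2=1 s1=0 clk=1 s0=0 s6=0
  Δ1: clk:1→0
  (1Δ to stable)
t=2 Δ0: s3=1 s4=1 s5=0 s2=1 s1=0 clk=0 s0=0 s6=0
  Δ1: clk:0→1
  Δ2: s0:0→1
  Δ3: s4:1→0
  (3Δ to stable)
t=3 Δ0: s3=1 s4=0 s5=0 s2=1 s1=0 clk=1 s0=1 s6=0
  Δ1: clk:1→0
  (1Δ to stable)
t=4 Δ0: s3=1 s4=0 s5=0 s2=1 s1=0 clk=0 s0=1 s6=0
  Δ1: clk:0→1
  Δ2: s0:1→0
  Δ3: s4:0→1
  (3Δ to stable)
t=5 Δ0: s3=1 s4=1 s5=0 s2=1 s1=0 clk=1 s0=0 s6=0
  Δ1: clk:1→0
  (1Δ to stable)
t=6 Δ0: s3=1 s4=1 s5=0 s2=1 s1=0 clk=0 s0=0 s6=0
  Δ1: clk:0→1
  Δ2: s0:0→1
  Δ3: s4:1→0
  (3Δ to stable)
t=7 Δ0: s3=1 s4=0 s5=0 s2=1 s1=0 clk=1 s0=1 s6=0
  Δ1: clk:1→0
  (1Δ to stable)
t=8 Δ0: s3=1 s4=0 s5=0 s2=1 s1=0 clk=0 s0=1 s6=0
  Δ1: clk:0→1
  Δ2: s0:1→0
  Δ3: s4:0→1
  (3Δ to stable)
t=9 Δ0: s3=1 s4=1 s5=0 s2=1 s1=0 clk=1 s0=0 s6=0
  Δ1: clk:1→0
  (1Δ to stable)
t=10 Δ0: s3=1 s4=1 s5=0 s2=1 s1=0 clk=0 s0=0 s6=0
  Δ1: clk:0→1
  Δ2: s0:0→1
  Δ3: s4:1→0
  (3Δ to stable)
t=11 Δ0: s3=1 s4=0 s5=0 s2=1 s1=0 clk=1 s0=1 s6=0
  Δ1: clk:1→0
  (1Δ to stable)
t=12 Δ0: s3=1 s4=0 s5=0 s2=1 s1=0 clk=0 s0=1 s6=0
  Δ1: clk:0→1
  Δ2: s0:1→0
  Δ3: s4:0→1
  (3Δ to stable)
t=13 Δ0: s3=1 s4=1 s5=0 s2=1 s1=0 clk=1 s0=0 s6=0
  Δ1: clk:1→0
  (1Δ to stable)
t=14 Δ0: s3=1 s4=1 s5=0 s2=1 s1=0 clk=0 s0=0 s6=0
  Δ1: clk:0→1
  Δ2: s0:0→1
  Δ3: s4:1→0
  (3Δ to stable)

1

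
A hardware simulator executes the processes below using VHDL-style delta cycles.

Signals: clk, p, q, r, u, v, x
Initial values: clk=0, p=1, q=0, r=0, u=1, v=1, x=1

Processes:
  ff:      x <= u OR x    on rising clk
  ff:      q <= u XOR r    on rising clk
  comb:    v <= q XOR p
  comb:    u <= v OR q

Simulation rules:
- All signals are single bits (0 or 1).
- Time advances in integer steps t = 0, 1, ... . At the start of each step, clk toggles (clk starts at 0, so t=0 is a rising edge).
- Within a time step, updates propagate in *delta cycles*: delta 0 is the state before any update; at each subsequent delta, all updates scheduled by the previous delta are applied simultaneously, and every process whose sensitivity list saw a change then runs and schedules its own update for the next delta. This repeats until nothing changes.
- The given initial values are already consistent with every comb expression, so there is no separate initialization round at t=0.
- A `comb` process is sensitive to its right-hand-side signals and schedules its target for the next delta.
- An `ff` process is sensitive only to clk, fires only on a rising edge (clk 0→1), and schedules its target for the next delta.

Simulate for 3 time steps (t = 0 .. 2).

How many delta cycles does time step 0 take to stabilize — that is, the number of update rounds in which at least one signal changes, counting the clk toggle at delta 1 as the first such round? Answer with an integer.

t0.Δ0 v=1 clk=0 x=1 p=1 r=0 u=1 q=0
t0.Δ1 v=1 clk=1 x=1 p=1 r=0 u=1 q=0
t0.Δ2 v=1 clk=1 x=1 p=1 r=0 u=1 q=1
t0.Δ3 v=0 clk=1 x=1 p=1 r=0 u=1 q=1
t1.Δ0 v=0 clk=1 x=1 p=1 r=0 u=1 q=1
t1.Δ1 v=0 clk=0 x=1 p=1 r=0 u=1 q=1
t2.Δ0 v=0 clk=0 x=1 p=1 r=0 u=1 q=1
t2.Δ1 v=0 clk=1 x=1 p=1 r=0 u=1 q=1

3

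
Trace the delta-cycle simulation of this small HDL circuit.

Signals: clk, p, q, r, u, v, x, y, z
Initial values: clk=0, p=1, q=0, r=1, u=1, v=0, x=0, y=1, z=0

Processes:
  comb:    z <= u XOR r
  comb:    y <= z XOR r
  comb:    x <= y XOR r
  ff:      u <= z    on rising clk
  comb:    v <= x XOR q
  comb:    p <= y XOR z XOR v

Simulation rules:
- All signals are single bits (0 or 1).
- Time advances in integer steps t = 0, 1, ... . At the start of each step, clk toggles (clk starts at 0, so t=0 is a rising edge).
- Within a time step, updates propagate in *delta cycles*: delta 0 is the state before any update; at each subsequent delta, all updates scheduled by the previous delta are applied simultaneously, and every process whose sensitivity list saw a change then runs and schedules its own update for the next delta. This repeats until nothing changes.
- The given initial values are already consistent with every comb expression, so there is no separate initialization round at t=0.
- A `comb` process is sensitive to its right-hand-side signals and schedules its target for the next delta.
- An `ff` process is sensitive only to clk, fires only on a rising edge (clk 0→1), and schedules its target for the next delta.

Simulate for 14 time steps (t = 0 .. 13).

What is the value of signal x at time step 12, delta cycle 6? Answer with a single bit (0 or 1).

1

t0.Δ0 clk=0 q=0 p=1 v=0 r=1 z=0 u=1 x=0 y=1
t0.Δ1 clk=1 q=0 p=1 v=0 r=1 z=0 u=1 x=0 y=1
t0.Δ2 clk=1 q=0 p=1 v=0 r=1 z=0 u=0 x=0 y=1
t0.Δ3 clk=1 q=0 p=1 v=0 r=1 z=1 u=0 x=0 y=1
t0.Δ4 clk=1 q=0 p=0 v=0 r=1 z=1 u=0 x=0 y=0
t0.Δ5 clk=1 q=0 p=1 v=0 r=1 z=1 u=0 x=1 y=0
t0.Δ6 clk=1 q=0 p=1 v=1 r=1 z=1 u=0 x=1 y=0
t0.Δ7 clk=1 q=0 p=0 v=1 r=1 z=1 u=0 x=1 y=0
t1.Δ0 clk=1 q=0 p=0 v=1 r=1 z=1 u=0 x=1 y=0
t1.Δ1 clk=0 q=0 p=0 v=1 r=1 z=1 u=0 x=1 y=0
t2.Δ0 clk=0 q=0 p=0 v=1 r=1 z=1 u=0 x=1 y=0
t2.Δ1 clk=1 q=0 p=0 v=1 r=1 z=1 u=0 x=1 y=0
t2.Δ2 clk=1 q=0 p=0 v=1 r=1 z=1 u=1 x=1 y=0
t2.Δ3 clk=1 q=0 p=0 v=1 r=1 z=0 u=1 x=1 y=0
t2.Δ4 clk=1 q=0 p=1 v=1 r=1 z=0 u=1 x=1 y=1
t2.Δ5 clk=1 q=0 p=0 v=1 r=1 z=0 u=1 x=0 y=1
t2.Δ6 clk=1 q=0 p=0 v=0 r=1 z=0 u=1 x=0 y=1
t2.Δ7 clk=1 q=0 p=1 v=0 r=1 z=0 u=1 x=0 y=1
t3.Δ0 clk=1 q=0 p=1 v=0 r=1 z=0 u=1 x=0 y=1
t3.Δ1 clk=0 q=0 p=1 v=0 r=1 z=0 u=1 x=0 y=1
t4.Δ0 clk=0 q=0 p=1 v=0 r=1 z=0 u=1 x=0 y=1
t4.Δ1 clk=1 q=0 p=1 v=0 r=1 z=0 u=1 x=0 y=1
t4.Δ2 clk=1 q=0 p=1 v=0 r=1 z=0 u=0 x=0 y=1
t4.Δ3 clk=1 q=0 p=1 v=0 r=1 z=1 u=0 x=0 y=1
t4.Δ4 clk=1 q=0 p=0 v=0 r=1 z=1 u=0 x=0 y=0
t4.Δ5 clk=1 q=0 p=1 v=0 r=1 z=1 u=0 x=1 y=0
t4.Δ6 clk=1 q=0 p=1 v=1 r=1 z=1 u=0 x=1 y=0
t4.Δ7 clk=1 q=0 p=0 v=1 r=1 z=1 u=0 x=1 y=0
t5.Δ0 clk=1 q=0 p=0 v=1 r=1 z=1 u=0 x=1 y=0
t5.Δ1 clk=0 q=0 p=0 v=1 r=1 z=1 u=0 x=1 y=0
t6.Δ0 clk=0 q=0 p=0 v=1 r=1 z=1 u=0 x=1 y=0
t6.Δ1 clk=1 q=0 p=0 v=1 r=1 z=1 u=0 x=1 y=0
t6.Δ2 clk=1 q=0 p=0 v=1 r=1 z=1 u=1 x=1 y=0
t6.Δ3 clk=1 q=0 p=0 v=1 r=1 z=0 u=1 x=1 y=0
t6.Δ4 clk=1 q=0 p=1 v=1 r=1 z=0 u=1 x=1 y=1
t6.Δ5 clk=1 q=0 p=0 v=1 r=1 z=0 u=1 x=0 y=1
t6.Δ6 clk=1 q=0 p=0 v=0 r=1 z=0 u=1 x=0 y=1
t6.Δ7 clk=1 q=0 p=1 v=0 r=1 z=0 u=1 x=0 y=1
t7.Δ0 clk=1 q=0 p=1 v=0 r=1 z=0 u=1 x=0 y=1
t7.Δ1 clk=0 q=0 p=1 v=0 r=1 z=0 u=1 x=0 y=1
t8.Δ0 clk=0 q=0 p=1 v=0 r=1 z=0 u=1 x=0 y=1
t8.Δ1 clk=1 q=0 p=1 v=0 r=1 z=0 u=1 x=0 y=1
t8.Δ2 clk=1 q=0 p=1 v=0 r=1 z=0 u=0 x=0 y=1
t8.Δ3 clk=1 q=0 p=1 v=0 r=1 z=1 u=0 x=0 y=1
t8.Δ4 clk=1 q=0 p=0 v=0 r=1 z=1 u=0 x=0 y=0
t8.Δ5 clk=1 q=0 p=1 v=0 r=1 z=1 u=0 x=1 y=0
t8.Δ6 clk=1 q=0 p=1 v=1 r=1 z=1 u=0 x=1 y=0
t8.Δ7 clk=1 q=0 p=0 v=1 r=1 z=1 u=0 x=1 y=0
t9.Δ0 clk=1 q=0 p=0 v=1 r=1 z=1 u=0 x=1 y=0
t9.Δ1 clk=0 q=0 p=0 v=1 r=1 z=1 u=0 x=1 y=0
t10.Δ0 clk=0 q=0 p=0 v=1 r=1 z=1 u=0 x=1 y=0
t10.Δ1 clk=1 q=0 p=0 v=1 r=1 z=1 u=0 x=1 y=0
t10.Δ2 clk=1 q=0 p=0 v=1 r=1 z=1 u=1 x=1 y=0
t10.Δ3 clk=1 q=0 p=0 v=1 r=1 z=0 u=1 x=1 y=0
t10.Δ4 clk=1 q=0 p=1 v=1 r=1 z=0 u=1 x=1 y=1
t10.Δ5 clk=1 q=0 p=0 v=1 r=1 z=0 u=1 x=0 y=1
t10.Δ6 clk=1 q=0 p=0 v=0 r=1 z=0 u=1 x=0 y=1
t10.Δ7 clk=1 q=0 p=1 v=0 r=1 z=0 u=1 x=0 y=1
t11.Δ0 clk=1 q=0 p=1 v=0 r=1 z=0 u=1 x=0 y=1
t11.Δ1 clk=0 q=0 p=1 v=0 r=1 z=0 u=1 x=0 y=1
t12.Δ0 clk=0 q=0 p=1 v=0 r=1 z=0 u=1 x=0 y=1
t12.Δ1 clk=1 q=0 p=1 v=0 r=1 z=0 u=1 x=0 y=1
t12.Δ2 clk=1 q=0 p=1 v=0 r=1 z=0 u=0 x=0 y=1
t12.Δ3 clk=1 q=0 p=1 v=0 r=1 z=1 u=0 x=0 y=1
t12.Δ4 clk=1 q=0 p=0 v=0 r=1 z=1 u=0 x=0 y=0
t12.Δ5 clk=1 q=0 p=1 v=0 r=1 z=1 u=0 x=1 y=0
t12.Δ6 clk=1 q=0 p=1 v=1 r=1 z=1 u=0 x=1 y=0
t12.Δ7 clk=1 q=0 p=0 v=1 r=1 z=1 u=0 x=1 y=0
t13.Δ0 clk=1 q=0 p=0 v=1 r=1 z=1 u=0 x=1 y=0
t13.Δ1 clk=0 q=0 p=0 v=1 r=1 z=1 u=0 x=1 y=0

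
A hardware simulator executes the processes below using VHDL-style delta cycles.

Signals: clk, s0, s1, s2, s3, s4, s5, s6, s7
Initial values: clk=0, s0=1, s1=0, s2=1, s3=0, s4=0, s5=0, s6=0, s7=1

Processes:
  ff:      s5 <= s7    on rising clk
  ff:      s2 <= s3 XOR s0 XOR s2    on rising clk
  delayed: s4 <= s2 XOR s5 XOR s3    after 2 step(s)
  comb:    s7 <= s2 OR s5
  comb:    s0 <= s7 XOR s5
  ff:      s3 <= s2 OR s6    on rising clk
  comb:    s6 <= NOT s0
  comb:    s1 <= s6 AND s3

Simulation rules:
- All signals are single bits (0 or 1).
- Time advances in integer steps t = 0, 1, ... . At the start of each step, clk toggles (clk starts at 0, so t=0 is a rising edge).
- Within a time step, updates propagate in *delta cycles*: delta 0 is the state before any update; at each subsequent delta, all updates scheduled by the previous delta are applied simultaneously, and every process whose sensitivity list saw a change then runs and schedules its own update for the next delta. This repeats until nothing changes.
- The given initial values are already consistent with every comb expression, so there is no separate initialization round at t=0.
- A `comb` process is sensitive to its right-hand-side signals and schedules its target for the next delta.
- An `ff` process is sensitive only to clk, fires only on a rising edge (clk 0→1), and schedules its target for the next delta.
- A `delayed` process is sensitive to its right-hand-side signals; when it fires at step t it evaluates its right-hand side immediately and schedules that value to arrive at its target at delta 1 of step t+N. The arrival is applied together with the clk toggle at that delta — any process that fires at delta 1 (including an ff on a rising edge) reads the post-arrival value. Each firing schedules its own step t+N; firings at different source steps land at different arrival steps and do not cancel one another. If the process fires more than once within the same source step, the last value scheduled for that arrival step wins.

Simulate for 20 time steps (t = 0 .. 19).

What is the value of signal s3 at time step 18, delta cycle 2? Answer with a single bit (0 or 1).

1

[bits: s7,s4,s1,s6,clk,s0,s5,s3,s2]
t=0: Δ0=100001001 Δ1=100011001 Δ2=100011110 Δ3=100010110 Δ4=100110110 Δ5=101110110 | 5Δ
t=1: Δ0=101110110 Δ1=101100110 | 1Δ
t=2: Δ0=101100110 Δ1=101110110 Δ2=101110111 | 2Δ
t=3: Δ0=101110111 Δ1=101100111 | 1Δ
t=4: Δ0=101100111 Δ1=111110111 Δ2=111110110 | 2Δ
t=5: Δ0=111110110 Δ1=111100110 | 1Δ
t=6: Δ0=111100110 Δ1=101110110 Δ2=101110111 | 2Δ
t=7: Δ0=101110111 Δ1=101100111 | 1Δ
t=8: Δ0=101100111 Δ1=111110111 Δ2=111110110 | 2Δ
t=9: Δ0=111110110 Δ1=111100110 | 1Δ
t=10: Δ0=111100110 Δ1=101110110 Δ2=101110111 | 2Δ
t=11: Δ0=101110111 Δ1=101100111 | 1Δ
t=12: Δ0=101100111 Δ1=111110111 Δ2=111110110 | 2Δ
t=13: Δ0=111110110 Δ1=111100110 | 1Δ
t=14: Δ0=111100110 Δ1=101110110 Δ2=101110111 | 2Δ
t=15: Δ0=101110111 Δ1=101100111 | 1Δ
t=16: Δ0=101100111 Δ1=111110111 Δ2=111110110 | 2Δ
t=17: Δ0=111110110 Δ1=111100110 | 1Δ
t=18: Δ0=111100110 Δ1=101110110 Δ2=101110111 | 2Δ
t=19: Δ0=101110111 Δ1=101100111 | 1Δ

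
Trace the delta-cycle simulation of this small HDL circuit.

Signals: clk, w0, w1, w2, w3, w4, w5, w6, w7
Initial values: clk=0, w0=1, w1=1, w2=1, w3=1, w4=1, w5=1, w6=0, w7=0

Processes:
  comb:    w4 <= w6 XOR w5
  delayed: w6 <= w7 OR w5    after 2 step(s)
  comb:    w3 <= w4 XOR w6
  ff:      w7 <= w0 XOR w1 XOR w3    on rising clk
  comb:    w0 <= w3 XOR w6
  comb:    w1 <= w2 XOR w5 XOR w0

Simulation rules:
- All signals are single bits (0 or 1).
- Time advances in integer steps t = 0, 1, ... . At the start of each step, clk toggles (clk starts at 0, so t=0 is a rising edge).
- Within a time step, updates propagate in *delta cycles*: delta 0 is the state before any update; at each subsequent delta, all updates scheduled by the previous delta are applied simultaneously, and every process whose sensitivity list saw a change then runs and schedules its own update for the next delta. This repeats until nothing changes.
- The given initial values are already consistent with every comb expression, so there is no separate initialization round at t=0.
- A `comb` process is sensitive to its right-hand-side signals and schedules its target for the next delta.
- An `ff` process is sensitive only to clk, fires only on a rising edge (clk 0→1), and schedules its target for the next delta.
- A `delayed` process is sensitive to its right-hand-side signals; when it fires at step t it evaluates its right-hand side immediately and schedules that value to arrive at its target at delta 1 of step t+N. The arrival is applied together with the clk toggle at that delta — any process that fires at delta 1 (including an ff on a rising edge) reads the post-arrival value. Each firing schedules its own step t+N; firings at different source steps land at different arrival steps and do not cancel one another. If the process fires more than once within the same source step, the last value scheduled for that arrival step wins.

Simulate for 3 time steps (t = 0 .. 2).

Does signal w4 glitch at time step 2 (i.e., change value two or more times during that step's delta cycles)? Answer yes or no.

no

[bits: w1,w5,w3,w6,w7,w2,w0,clk,w4]
t=0: Δ0=111001101 Δ1=111001111 Δ2=111011111 | 2Δ
t=1: Δ0=111011111 Δ1=111011101 | 1Δ
t=2: Δ0=111011101 Δ1=111111111 Δ2=110111010 Δ3=011111110 Δ4=111111010 Δ5=011111010 | 5Δ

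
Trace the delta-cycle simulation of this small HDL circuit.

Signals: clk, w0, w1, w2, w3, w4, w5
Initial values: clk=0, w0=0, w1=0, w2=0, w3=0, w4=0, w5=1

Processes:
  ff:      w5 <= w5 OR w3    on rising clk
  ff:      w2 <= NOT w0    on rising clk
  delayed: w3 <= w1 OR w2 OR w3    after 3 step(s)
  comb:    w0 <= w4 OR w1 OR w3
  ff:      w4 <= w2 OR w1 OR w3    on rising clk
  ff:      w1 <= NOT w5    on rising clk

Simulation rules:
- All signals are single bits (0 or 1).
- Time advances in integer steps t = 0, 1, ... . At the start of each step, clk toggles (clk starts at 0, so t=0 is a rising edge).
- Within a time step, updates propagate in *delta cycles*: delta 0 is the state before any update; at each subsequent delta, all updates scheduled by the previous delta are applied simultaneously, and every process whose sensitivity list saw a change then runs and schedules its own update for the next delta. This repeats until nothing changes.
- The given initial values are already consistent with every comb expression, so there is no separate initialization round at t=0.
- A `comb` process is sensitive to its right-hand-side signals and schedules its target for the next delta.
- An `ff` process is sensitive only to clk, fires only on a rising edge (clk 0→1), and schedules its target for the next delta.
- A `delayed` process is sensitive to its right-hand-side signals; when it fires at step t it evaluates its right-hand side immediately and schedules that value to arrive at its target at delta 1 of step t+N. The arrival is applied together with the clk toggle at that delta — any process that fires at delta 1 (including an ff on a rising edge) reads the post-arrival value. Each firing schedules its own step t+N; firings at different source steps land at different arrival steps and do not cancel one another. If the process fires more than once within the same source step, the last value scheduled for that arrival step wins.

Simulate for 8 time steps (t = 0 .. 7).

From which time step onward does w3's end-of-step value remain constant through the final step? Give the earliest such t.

3

t0.Δ0 clk=0 w2=0 w1=0 w0=0 w4=0 w5=1 w3=0
t0.Δ1 clk=1 w2=0 w1=0 w0=0 w4=0 w5=1 w3=0
t0.Δ2 clk=1 w2=1 w1=0 w0=0 w4=0 w5=1 w3=0
t1.Δ0 clk=1 w2=1 w1=0 w0=0 w4=0 w5=1 w3=0
t1.Δ1 clk=0 w2=1 w1=0 w0=0 w4=0 w5=1 w3=0
t2.Δ0 clk=0 w2=1 w1=0 w0=0 w4=0 w5=1 w3=0
t2.Δ1 clk=1 w2=1 w1=0 w0=0 w4=0 w5=1 w3=0
t2.Δ2 clk=1 w2=1 w1=0 w0=0 w4=1 w5=1 w3=0
t2.Δ3 clk=1 w2=1 w1=0 w0=1 w4=1 w5=1 w3=0
t3.Δ0 clk=1 w2=1 w1=0 w0=1 w4=1 w5=1 w3=0
t3.Δ1 clk=0 w2=1 w1=0 w0=1 w4=1 w5=1 w3=1
t4.Δ0 clk=0 w2=1 w1=0 w0=1 w4=1 w5=1 w3=1
t4.Δ1 clk=1 w2=1 w1=0 w0=1 w4=1 w5=1 w3=1
t4.Δ2 clk=1 w2=0 w1=0 w0=1 w4=1 w5=1 w3=1
t5.Δ0 clk=1 w2=0 w1=0 w0=1 w4=1 w5=1 w3=1
t5.Δ1 clk=0 w2=0 w1=0 w0=1 w4=1 w5=1 w3=1
t6.Δ0 clk=0 w2=0 w1=0 w0=1 w4=1 w5=1 w3=1
t6.Δ1 clk=1 w2=0 w1=0 w0=1 w4=1 w5=1 w3=1
t7.Δ0 clk=1 w2=0 w1=0 w0=1 w4=1 w5=1 w3=1
t7.Δ1 clk=0 w2=0 w1=0 w0=1 w4=1 w5=1 w3=1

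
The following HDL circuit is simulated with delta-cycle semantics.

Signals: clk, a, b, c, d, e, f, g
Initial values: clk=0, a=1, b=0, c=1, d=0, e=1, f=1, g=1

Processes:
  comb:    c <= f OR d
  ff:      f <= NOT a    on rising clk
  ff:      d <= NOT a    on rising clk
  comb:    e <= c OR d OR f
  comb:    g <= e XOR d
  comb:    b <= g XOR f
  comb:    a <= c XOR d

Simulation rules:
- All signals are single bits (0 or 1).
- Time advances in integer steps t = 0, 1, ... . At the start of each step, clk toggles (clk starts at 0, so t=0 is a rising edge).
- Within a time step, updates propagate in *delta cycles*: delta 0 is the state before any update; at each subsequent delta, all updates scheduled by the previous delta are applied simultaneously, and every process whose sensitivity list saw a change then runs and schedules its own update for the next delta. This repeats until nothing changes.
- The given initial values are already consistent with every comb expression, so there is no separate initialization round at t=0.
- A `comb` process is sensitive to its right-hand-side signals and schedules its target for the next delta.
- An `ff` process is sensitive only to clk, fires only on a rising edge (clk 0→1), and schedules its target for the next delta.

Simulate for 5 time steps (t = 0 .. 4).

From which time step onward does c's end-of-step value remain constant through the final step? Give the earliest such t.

2

t=0 Δ0: f=1 b=0 e=1 g=1 clk=0 a=1 c=1 d=0
  Δ1: clk:0→1
  Δ2: f:1→0
  Δ3: b:0→1, c:1→0
  Δ4: e:1→0, a:1→0
  Δ5: g:1→0
  Δ6: b:1→0
  (6Δ to stable)
t=1 Δ0: f=0 b=0 e=0 g=0 clk=1 a=0 c=0 d=0
  Δ1: clk:1→0
  (1Δ to stable)
t=2 Δ0: f=0 b=0 e=0 g=0 clk=0 a=0 c=0 d=0
  Δ1: clk:0→1
  Δ2: f:0→1, d:0→1
  Δ3: b:0→1, e:0→1, g:0→1, a:0→1, c:0→1
  Δ4: b:1→0, g:1→0, a:1→0
  Δ5: b:0→1
  (5Δ to stable)
t=3 Δ0: f=1 b=1 e=1 g=0 clk=1 a=0 c=1 d=1
  Δ1: clk:1→0
  (1Δ to stable)
t=4 Δ0: f=1 b=1 e=1 g=0 clk=0 a=0 c=1 d=1
  Δ1: clk:0→1
  (1Δ to stable)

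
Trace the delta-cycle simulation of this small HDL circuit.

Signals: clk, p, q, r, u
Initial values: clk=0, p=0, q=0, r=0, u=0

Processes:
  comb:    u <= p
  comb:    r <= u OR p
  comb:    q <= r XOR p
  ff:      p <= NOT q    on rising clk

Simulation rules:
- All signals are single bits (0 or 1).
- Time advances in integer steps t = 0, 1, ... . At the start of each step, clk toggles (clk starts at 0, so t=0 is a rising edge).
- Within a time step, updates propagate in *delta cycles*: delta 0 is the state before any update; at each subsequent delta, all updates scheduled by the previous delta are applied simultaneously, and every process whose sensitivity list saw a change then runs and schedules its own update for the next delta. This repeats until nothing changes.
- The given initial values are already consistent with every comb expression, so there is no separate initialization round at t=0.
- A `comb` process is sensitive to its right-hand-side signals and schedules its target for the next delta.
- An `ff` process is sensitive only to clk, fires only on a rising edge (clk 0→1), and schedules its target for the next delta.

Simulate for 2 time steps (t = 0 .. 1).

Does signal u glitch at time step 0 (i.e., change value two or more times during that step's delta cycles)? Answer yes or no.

t0.Δ0 p=0 u=0 r=0 clk=0 q=0
t0.Δ1 p=0 u=0 r=0 clk=1 q=0
t0.Δ2 p=1 u=0 r=0 clk=1 q=0
t0.Δ3 p=1 u=1 r=1 clk=1 q=1
t0.Δ4 p=1 u=1 r=1 clk=1 q=0
t1.Δ0 p=1 u=1 r=1 clk=1 q=0
t1.Δ1 p=1 u=1 r=1 clk=0 q=0

no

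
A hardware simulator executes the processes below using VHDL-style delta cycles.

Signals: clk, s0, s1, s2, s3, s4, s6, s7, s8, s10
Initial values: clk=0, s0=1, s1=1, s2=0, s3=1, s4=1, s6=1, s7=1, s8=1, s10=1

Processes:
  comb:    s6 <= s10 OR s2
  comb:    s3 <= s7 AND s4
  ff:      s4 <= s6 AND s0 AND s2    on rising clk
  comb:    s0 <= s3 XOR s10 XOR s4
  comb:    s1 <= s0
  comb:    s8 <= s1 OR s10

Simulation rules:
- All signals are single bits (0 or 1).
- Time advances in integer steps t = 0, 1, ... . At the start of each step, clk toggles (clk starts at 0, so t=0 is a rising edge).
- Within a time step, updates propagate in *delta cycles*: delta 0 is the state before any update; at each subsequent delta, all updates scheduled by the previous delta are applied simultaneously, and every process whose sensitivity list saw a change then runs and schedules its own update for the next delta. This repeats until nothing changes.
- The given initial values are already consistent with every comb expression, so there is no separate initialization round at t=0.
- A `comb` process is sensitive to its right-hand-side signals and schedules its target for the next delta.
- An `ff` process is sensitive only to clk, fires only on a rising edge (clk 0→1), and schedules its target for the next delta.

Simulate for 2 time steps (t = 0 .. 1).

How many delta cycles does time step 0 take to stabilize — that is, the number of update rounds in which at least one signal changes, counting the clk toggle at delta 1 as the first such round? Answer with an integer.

5

[bits: s10,s2,s0,s4,s8,s7,clk,s6,s3,s1]
t=0: Δ0=1011110111 Δ1=1011111111 Δ2=1010111111 Δ3=1000111101 Δ4=1010111100 Δ5=1010111101 | 5Δ
t=1: Δ0=1010111101 Δ1=1010110101 | 1Δ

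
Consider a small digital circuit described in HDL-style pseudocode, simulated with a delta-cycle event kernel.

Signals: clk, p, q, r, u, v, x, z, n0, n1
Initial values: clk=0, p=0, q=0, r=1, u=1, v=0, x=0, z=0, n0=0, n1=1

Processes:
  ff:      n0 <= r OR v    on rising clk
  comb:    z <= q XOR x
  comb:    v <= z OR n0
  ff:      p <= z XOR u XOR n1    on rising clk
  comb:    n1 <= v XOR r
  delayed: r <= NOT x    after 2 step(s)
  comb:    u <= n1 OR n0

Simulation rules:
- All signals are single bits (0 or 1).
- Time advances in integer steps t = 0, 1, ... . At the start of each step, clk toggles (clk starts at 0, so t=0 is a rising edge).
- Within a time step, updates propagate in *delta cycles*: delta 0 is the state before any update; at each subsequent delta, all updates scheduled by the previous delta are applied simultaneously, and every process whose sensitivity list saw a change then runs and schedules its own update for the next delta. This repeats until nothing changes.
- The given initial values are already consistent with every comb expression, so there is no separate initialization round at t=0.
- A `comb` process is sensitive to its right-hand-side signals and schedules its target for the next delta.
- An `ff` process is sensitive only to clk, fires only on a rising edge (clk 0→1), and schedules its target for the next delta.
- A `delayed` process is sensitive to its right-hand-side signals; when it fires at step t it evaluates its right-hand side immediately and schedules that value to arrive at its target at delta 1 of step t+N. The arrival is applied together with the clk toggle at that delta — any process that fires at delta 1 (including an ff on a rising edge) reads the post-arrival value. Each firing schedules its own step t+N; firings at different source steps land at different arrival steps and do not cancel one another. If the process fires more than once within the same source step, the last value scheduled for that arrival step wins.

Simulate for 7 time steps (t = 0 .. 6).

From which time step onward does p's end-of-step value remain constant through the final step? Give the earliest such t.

2

[bits: n1,u,clk,v,q,x,n0,r,p,z]
t=0: Δ0=1100000100 Δ1=1110000100 Δ2=1110001100 Δ3=1111001100 Δ4=0111001100 | 4Δ
t=1: Δ0=0111001100 Δ1=0101001100 | 1Δ
t=2: Δ0=0101001100 Δ1=0111001100 Δ2=0111001110 | 2Δ
t=3: Δ0=0111001110 Δ1=0101001110 | 1Δ
t=4: Δ0=0101001110 Δ1=0111001110 | 1Δ
t=5: Δ0=0111001110 Δ1=0101001110 | 1Δ
t=6: Δ0=0101001110 Δ1=0111001110 | 1Δ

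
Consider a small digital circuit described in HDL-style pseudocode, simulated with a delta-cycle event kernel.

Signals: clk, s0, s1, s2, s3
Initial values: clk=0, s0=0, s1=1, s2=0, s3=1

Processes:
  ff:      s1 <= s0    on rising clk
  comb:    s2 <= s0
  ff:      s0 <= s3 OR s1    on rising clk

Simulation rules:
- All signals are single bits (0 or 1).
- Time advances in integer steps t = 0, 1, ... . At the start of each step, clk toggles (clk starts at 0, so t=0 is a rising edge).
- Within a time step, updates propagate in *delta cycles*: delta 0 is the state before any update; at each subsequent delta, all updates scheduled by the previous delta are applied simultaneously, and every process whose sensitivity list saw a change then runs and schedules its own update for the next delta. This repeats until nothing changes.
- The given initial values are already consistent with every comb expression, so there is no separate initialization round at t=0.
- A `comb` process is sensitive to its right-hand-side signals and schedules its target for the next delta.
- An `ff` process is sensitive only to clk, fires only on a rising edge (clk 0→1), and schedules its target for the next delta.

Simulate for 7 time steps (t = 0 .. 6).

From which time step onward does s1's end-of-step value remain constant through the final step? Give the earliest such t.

2

[bits: s0,s3,s2,s1,clk]
t=0: Δ0=01010 Δ1=01011 Δ2=11001 Δ3=11101 | 3Δ
t=1: Δ0=11101 Δ1=11100 | 1Δ
t=2: Δ0=11100 Δ1=11101 Δ2=11111 | 2Δ
t=3: Δ0=11111 Δ1=11110 | 1Δ
t=4: Δ0=11110 Δ1=11111 | 1Δ
t=5: Δ0=11111 Δ1=11110 | 1Δ
t=6: Δ0=11110 Δ1=11111 | 1Δ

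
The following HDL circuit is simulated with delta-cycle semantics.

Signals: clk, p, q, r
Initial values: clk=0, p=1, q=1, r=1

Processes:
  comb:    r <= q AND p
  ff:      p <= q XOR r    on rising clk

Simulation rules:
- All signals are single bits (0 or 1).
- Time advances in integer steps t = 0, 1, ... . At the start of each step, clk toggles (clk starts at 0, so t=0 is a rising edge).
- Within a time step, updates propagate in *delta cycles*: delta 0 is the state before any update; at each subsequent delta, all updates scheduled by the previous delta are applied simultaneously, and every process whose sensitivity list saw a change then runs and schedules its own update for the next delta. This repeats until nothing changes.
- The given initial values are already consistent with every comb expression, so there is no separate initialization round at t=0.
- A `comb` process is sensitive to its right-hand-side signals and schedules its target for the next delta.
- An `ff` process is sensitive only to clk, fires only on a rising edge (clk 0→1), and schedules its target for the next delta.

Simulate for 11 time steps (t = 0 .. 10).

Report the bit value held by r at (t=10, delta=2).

0

t0.Δ0 r=1 q=1 clk=0 p=1
t0.Δ1 r=1 q=1 clk=1 p=1
t0.Δ2 r=1 q=1 clk=1 p=0
t0.Δ3 r=0 q=1 clk=1 p=0
t1.Δ0 r=0 q=1 clk=1 p=0
t1.Δ1 r=0 q=1 clk=0 p=0
t2.Δ0 r=0 q=1 clk=0 p=0
t2.Δ1 r=0 q=1 clk=1 p=0
t2.Δ2 r=0 q=1 clk=1 p=1
t2.Δ3 r=1 q=1 clk=1 p=1
t3.Δ0 r=1 q=1 clk=1 p=1
t3.Δ1 r=1 q=1 clk=0 p=1
t4.Δ0 r=1 q=1 clk=0 p=1
t4.Δ1 r=1 q=1 clk=1 p=1
t4.Δ2 r=1 q=1 clk=1 p=0
t4.Δ3 r=0 q=1 clk=1 p=0
t5.Δ0 r=0 q=1 clk=1 p=0
t5.Δ1 r=0 q=1 clk=0 p=0
t6.Δ0 r=0 q=1 clk=0 p=0
t6.Δ1 r=0 q=1 clk=1 p=0
t6.Δ2 r=0 q=1 clk=1 p=1
t6.Δ3 r=1 q=1 clk=1 p=1
t7.Δ0 r=1 q=1 clk=1 p=1
t7.Δ1 r=1 q=1 clk=0 p=1
t8.Δ0 r=1 q=1 clk=0 p=1
t8.Δ1 r=1 q=1 clk=1 p=1
t8.Δ2 r=1 q=1 clk=1 p=0
t8.Δ3 r=0 q=1 clk=1 p=0
t9.Δ0 r=0 q=1 clk=1 p=0
t9.Δ1 r=0 q=1 clk=0 p=0
t10.Δ0 r=0 q=1 clk=0 p=0
t10.Δ1 r=0 q=1 clk=1 p=0
t10.Δ2 r=0 q=1 clk=1 p=1
t10.Δ3 r=1 q=1 clk=1 p=1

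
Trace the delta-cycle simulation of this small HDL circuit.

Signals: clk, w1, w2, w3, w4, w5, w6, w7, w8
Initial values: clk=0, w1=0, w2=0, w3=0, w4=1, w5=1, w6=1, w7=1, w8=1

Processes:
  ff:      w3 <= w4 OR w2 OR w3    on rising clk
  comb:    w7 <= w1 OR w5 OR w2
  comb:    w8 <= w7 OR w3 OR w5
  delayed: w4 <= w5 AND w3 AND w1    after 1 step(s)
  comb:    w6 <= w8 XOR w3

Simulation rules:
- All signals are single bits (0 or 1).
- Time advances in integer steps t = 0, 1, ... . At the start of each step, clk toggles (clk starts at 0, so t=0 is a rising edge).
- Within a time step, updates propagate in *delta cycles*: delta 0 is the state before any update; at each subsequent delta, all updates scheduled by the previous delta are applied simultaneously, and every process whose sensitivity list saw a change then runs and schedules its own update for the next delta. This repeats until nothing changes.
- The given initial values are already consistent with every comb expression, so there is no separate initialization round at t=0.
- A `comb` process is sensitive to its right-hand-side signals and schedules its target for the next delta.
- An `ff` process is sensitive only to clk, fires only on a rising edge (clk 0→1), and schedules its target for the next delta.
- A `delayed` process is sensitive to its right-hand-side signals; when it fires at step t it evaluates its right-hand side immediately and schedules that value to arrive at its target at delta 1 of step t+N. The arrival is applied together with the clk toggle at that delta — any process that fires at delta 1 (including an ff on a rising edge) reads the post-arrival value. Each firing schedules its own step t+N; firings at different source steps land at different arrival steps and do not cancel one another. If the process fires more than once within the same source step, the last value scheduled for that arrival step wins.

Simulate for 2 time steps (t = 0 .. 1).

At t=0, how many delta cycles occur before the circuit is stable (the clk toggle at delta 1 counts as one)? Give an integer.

t=0 Δ0: w1=0 w2=0 w7=1 w6=1 clk=0 w3=0 w5=1 w8=1 w4=1
  Δ1: clk:0→1
  Δ2: w3:0→1
  Δ3: w6:1→0
  (3Δ to stable)
t=1 Δ0: w1=0 w2=0 w7=1 w6=0 clk=1 w3=1 w5=1 w8=1 w4=1
  Δ1: clk:1→0, w4:1→0
  (1Δ to stable)

3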